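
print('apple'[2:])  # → ple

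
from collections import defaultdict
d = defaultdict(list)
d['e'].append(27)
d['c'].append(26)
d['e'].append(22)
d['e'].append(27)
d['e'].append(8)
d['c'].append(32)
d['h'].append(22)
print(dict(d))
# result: {'e': [27, 22, 27, 8], 'c': [26, 32], 'h': [22]}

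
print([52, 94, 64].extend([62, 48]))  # None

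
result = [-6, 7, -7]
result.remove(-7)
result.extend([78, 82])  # [-6, 7, 78, 82]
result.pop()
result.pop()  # 78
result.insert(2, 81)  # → [-6, 7, 81]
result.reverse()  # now [81, 7, -6]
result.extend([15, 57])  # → [81, 7, -6, 15, 57]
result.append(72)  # [81, 7, -6, 15, 57, 72]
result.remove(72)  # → [81, 7, -6, 15, 57]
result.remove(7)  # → [81, -6, 15, 57]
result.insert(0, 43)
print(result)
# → [43, 81, -6, 15, 57]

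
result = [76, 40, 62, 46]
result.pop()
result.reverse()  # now [62, 40, 76]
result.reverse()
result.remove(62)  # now [76, 40]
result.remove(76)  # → [40]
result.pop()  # 40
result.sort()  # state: []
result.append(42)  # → [42]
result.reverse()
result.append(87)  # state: [42, 87]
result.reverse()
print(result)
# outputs [87, 42]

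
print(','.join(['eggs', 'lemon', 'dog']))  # eggs,lemon,dog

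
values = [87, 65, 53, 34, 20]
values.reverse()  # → [20, 34, 53, 65, 87]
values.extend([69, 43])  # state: [20, 34, 53, 65, 87, 69, 43]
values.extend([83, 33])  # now [20, 34, 53, 65, 87, 69, 43, 83, 33]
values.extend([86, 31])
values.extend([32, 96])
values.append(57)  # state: [20, 34, 53, 65, 87, 69, 43, 83, 33, 86, 31, 32, 96, 57]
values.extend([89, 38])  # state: [20, 34, 53, 65, 87, 69, 43, 83, 33, 86, 31, 32, 96, 57, 89, 38]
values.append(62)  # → [20, 34, 53, 65, 87, 69, 43, 83, 33, 86, 31, 32, 96, 57, 89, 38, 62]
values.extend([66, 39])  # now [20, 34, 53, 65, 87, 69, 43, 83, 33, 86, 31, 32, 96, 57, 89, 38, 62, 66, 39]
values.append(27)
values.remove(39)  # [20, 34, 53, 65, 87, 69, 43, 83, 33, 86, 31, 32, 96, 57, 89, 38, 62, 66, 27]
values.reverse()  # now [27, 66, 62, 38, 89, 57, 96, 32, 31, 86, 33, 83, 43, 69, 87, 65, 53, 34, 20]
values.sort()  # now [20, 27, 31, 32, 33, 34, 38, 43, 53, 57, 62, 65, 66, 69, 83, 86, 87, 89, 96]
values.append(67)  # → [20, 27, 31, 32, 33, 34, 38, 43, 53, 57, 62, 65, 66, 69, 83, 86, 87, 89, 96, 67]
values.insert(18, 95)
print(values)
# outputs [20, 27, 31, 32, 33, 34, 38, 43, 53, 57, 62, 65, 66, 69, 83, 86, 87, 89, 95, 96, 67]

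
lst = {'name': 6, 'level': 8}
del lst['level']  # {'name': 6}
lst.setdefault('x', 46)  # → 46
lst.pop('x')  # 46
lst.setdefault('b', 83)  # 83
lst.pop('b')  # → 83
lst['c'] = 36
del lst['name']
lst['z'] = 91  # {'c': 36, 'z': 91}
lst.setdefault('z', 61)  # 91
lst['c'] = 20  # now {'c': 20, 'z': 91}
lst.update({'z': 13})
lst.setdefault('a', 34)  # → 34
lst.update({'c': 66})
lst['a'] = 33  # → {'c': 66, 'z': 13, 'a': 33}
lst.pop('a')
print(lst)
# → {'c': 66, 'z': 13}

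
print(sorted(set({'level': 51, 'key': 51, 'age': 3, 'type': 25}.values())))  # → [3, 25, 51]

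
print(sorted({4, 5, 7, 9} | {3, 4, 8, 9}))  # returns [3, 4, 5, 7, 8, 9]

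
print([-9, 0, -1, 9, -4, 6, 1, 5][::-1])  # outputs [5, 1, 6, -4, 9, -1, 0, -9]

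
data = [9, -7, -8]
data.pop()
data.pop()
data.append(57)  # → [9, 57]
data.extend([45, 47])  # [9, 57, 45, 47]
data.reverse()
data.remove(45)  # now [47, 57, 9]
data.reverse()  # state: [9, 57, 47]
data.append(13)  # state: [9, 57, 47, 13]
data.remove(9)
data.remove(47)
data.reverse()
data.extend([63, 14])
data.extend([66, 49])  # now [13, 57, 63, 14, 66, 49]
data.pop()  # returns 49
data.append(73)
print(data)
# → [13, 57, 63, 14, 66, 73]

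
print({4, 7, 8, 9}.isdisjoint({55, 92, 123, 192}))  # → True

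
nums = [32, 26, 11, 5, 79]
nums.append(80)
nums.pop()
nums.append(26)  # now [32, 26, 11, 5, 79, 26]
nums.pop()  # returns 26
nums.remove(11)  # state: [32, 26, 5, 79]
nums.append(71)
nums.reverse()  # [71, 79, 5, 26, 32]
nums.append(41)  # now [71, 79, 5, 26, 32, 41]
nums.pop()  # 41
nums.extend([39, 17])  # [71, 79, 5, 26, 32, 39, 17]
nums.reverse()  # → [17, 39, 32, 26, 5, 79, 71]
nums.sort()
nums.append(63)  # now [5, 17, 26, 32, 39, 71, 79, 63]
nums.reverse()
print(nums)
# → [63, 79, 71, 39, 32, 26, 17, 5]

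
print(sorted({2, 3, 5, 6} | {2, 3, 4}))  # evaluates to [2, 3, 4, 5, 6]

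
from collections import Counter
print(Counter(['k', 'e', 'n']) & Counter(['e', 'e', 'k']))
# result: Counter({'k': 1, 'e': 1})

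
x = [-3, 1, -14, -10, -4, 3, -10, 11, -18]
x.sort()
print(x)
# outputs [-18, -14, -10, -10, -4, -3, 1, 3, 11]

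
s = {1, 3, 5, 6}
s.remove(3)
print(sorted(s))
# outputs [1, 5, 6]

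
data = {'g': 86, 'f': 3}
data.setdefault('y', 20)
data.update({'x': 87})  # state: {'g': 86, 'f': 3, 'y': 20, 'x': 87}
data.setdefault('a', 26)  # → 26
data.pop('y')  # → 20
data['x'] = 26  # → {'g': 86, 'f': 3, 'x': 26, 'a': 26}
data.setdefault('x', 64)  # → 26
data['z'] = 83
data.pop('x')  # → 26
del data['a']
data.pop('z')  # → 83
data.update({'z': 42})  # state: {'g': 86, 'f': 3, 'z': 42}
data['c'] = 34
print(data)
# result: {'g': 86, 'f': 3, 'z': 42, 'c': 34}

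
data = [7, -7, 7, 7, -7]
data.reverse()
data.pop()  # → 7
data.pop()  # -7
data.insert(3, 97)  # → [-7, 7, 7, 97]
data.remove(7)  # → [-7, 7, 97]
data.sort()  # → [-7, 7, 97]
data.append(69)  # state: [-7, 7, 97, 69]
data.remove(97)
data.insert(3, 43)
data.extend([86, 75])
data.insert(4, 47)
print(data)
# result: [-7, 7, 69, 43, 47, 86, 75]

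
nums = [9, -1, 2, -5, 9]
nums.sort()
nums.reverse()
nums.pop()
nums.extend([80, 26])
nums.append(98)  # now [9, 9, 2, -1, 80, 26, 98]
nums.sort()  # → [-1, 2, 9, 9, 26, 80, 98]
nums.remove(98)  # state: [-1, 2, 9, 9, 26, 80]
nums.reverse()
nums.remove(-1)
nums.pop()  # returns 2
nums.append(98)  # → [80, 26, 9, 9, 98]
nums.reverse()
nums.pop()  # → 80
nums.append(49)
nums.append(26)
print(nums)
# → [98, 9, 9, 26, 49, 26]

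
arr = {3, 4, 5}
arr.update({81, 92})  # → {3, 4, 5, 81, 92}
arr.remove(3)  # {4, 5, 81, 92}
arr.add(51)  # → {4, 5, 51, 81, 92}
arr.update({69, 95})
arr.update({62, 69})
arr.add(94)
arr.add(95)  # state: {4, 5, 51, 62, 69, 81, 92, 94, 95}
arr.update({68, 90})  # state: {4, 5, 51, 62, 68, 69, 81, 90, 92, 94, 95}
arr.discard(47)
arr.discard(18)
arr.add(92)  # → {4, 5, 51, 62, 68, 69, 81, 90, 92, 94, 95}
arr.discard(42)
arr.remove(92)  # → {4, 5, 51, 62, 68, 69, 81, 90, 94, 95}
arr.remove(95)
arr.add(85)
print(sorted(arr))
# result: [4, 5, 51, 62, 68, 69, 81, 85, 90, 94]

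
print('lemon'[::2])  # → lmn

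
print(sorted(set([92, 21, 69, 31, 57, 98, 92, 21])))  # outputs [21, 31, 57, 69, 92, 98]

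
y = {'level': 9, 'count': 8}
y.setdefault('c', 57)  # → 57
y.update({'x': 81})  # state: {'level': 9, 'count': 8, 'c': 57, 'x': 81}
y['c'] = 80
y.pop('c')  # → 80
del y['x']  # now {'level': 9, 'count': 8}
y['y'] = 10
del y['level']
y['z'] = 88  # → {'count': 8, 'y': 10, 'z': 88}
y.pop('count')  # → 8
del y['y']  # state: {'z': 88}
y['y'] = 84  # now {'z': 88, 'y': 84}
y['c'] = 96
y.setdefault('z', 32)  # 88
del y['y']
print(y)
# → {'z': 88, 'c': 96}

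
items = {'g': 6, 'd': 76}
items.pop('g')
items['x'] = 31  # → {'d': 76, 'x': 31}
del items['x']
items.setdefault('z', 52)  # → 52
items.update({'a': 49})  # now {'d': 76, 'z': 52, 'a': 49}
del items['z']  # {'d': 76, 'a': 49}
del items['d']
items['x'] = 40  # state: {'a': 49, 'x': 40}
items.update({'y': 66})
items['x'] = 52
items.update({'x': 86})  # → {'a': 49, 'x': 86, 'y': 66}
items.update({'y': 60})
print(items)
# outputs {'a': 49, 'x': 86, 'y': 60}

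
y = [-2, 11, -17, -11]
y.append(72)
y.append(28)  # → [-2, 11, -17, -11, 72, 28]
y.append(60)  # [-2, 11, -17, -11, 72, 28, 60]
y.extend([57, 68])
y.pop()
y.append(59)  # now [-2, 11, -17, -11, 72, 28, 60, 57, 59]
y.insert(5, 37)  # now [-2, 11, -17, -11, 72, 37, 28, 60, 57, 59]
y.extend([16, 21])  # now [-2, 11, -17, -11, 72, 37, 28, 60, 57, 59, 16, 21]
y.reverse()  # [21, 16, 59, 57, 60, 28, 37, 72, -11, -17, 11, -2]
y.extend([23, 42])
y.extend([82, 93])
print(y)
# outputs [21, 16, 59, 57, 60, 28, 37, 72, -11, -17, 11, -2, 23, 42, 82, 93]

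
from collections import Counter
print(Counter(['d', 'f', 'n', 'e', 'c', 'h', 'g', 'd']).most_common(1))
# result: [('d', 2)]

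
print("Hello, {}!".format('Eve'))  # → Hello, Eve!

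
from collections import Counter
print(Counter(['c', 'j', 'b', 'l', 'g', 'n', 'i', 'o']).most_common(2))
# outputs [('c', 1), ('j', 1)]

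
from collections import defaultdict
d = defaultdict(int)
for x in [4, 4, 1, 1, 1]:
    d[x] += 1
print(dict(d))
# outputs {4: 2, 1: 3}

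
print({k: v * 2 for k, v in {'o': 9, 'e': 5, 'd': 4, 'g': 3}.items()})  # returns {'o': 18, 'e': 10, 'd': 8, 'g': 6}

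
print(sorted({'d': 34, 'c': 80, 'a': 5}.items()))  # [('a', 5), ('c', 80), ('d', 34)]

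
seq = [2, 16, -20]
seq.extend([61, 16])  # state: [2, 16, -20, 61, 16]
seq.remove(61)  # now [2, 16, -20, 16]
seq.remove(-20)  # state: [2, 16, 16]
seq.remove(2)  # [16, 16]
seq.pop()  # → 16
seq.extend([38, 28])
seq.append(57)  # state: [16, 38, 28, 57]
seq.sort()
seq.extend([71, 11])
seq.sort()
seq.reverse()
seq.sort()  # [11, 16, 28, 38, 57, 71]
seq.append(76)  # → [11, 16, 28, 38, 57, 71, 76]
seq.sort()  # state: [11, 16, 28, 38, 57, 71, 76]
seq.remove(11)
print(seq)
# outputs [16, 28, 38, 57, 71, 76]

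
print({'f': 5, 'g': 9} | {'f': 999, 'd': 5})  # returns {'f': 999, 'g': 9, 'd': 5}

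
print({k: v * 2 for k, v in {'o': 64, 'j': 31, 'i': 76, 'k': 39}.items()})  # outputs {'o': 128, 'j': 62, 'i': 152, 'k': 78}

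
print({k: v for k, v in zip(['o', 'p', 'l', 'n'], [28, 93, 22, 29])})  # {'o': 28, 'p': 93, 'l': 22, 'n': 29}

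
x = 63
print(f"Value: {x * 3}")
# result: Value: 189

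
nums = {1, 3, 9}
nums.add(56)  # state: {1, 3, 9, 56}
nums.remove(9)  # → {1, 3, 56}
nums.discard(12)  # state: {1, 3, 56}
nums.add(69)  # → {1, 3, 56, 69}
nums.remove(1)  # {3, 56, 69}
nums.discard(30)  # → {3, 56, 69}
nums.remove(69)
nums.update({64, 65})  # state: {3, 56, 64, 65}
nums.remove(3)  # {56, 64, 65}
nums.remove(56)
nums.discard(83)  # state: {64, 65}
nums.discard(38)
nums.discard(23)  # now {64, 65}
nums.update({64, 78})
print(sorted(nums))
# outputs [64, 65, 78]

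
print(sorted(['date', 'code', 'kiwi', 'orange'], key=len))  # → ['date', 'code', 'kiwi', 'orange']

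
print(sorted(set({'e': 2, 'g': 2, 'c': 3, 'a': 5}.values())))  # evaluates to [2, 3, 5]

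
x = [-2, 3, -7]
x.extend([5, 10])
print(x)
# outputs [-2, 3, -7, 5, 10]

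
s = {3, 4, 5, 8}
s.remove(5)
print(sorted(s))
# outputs [3, 4, 8]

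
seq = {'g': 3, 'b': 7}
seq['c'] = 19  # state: {'g': 3, 'b': 7, 'c': 19}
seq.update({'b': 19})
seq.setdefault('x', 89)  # 89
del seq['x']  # {'g': 3, 'b': 19, 'c': 19}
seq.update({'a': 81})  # {'g': 3, 'b': 19, 'c': 19, 'a': 81}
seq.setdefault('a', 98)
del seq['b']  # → {'g': 3, 'c': 19, 'a': 81}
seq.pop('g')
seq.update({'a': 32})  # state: {'c': 19, 'a': 32}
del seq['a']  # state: {'c': 19}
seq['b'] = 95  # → {'c': 19, 'b': 95}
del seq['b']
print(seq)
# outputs {'c': 19}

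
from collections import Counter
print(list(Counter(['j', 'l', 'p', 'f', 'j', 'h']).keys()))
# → ['j', 'l', 'p', 'f', 'h']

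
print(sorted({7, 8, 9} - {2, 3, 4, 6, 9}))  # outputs [7, 8]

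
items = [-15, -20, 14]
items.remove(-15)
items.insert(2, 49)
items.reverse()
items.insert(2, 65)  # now [49, 14, 65, -20]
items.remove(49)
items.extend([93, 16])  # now [14, 65, -20, 93, 16]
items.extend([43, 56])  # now [14, 65, -20, 93, 16, 43, 56]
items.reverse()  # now [56, 43, 16, 93, -20, 65, 14]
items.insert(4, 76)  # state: [56, 43, 16, 93, 76, -20, 65, 14]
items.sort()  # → [-20, 14, 16, 43, 56, 65, 76, 93]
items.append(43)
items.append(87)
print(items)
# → [-20, 14, 16, 43, 56, 65, 76, 93, 43, 87]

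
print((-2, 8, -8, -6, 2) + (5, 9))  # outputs (-2, 8, -8, -6, 2, 5, 9)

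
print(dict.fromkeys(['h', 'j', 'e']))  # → {'h': None, 'j': None, 'e': None}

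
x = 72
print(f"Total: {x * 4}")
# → Total: 288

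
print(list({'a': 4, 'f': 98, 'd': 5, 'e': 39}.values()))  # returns [4, 98, 5, 39]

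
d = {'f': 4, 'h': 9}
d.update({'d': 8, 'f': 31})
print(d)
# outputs {'f': 31, 'h': 9, 'd': 8}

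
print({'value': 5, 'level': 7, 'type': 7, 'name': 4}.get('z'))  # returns None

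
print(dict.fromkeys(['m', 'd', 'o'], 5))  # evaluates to {'m': 5, 'd': 5, 'o': 5}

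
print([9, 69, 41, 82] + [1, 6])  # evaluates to [9, 69, 41, 82, 1, 6]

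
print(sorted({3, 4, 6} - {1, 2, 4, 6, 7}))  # [3]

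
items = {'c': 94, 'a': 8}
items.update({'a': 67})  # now {'c': 94, 'a': 67}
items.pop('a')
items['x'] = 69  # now {'c': 94, 'x': 69}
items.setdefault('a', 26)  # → 26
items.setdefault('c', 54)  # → 94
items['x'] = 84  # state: {'c': 94, 'x': 84, 'a': 26}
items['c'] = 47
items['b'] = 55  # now {'c': 47, 'x': 84, 'a': 26, 'b': 55}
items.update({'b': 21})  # {'c': 47, 'x': 84, 'a': 26, 'b': 21}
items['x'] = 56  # {'c': 47, 'x': 56, 'a': 26, 'b': 21}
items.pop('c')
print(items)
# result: {'x': 56, 'a': 26, 'b': 21}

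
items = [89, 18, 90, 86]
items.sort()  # [18, 86, 89, 90]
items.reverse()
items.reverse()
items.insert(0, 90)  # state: [90, 18, 86, 89, 90]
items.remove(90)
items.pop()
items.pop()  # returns 89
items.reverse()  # [86, 18]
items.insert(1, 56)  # [86, 56, 18]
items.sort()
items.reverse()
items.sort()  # [18, 56, 86]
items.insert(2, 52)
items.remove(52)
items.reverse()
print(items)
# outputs [86, 56, 18]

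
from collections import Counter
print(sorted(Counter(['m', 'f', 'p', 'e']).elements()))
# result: ['e', 'f', 'm', 'p']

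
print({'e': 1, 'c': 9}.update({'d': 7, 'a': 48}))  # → None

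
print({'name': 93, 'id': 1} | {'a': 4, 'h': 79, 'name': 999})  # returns {'name': 999, 'id': 1, 'a': 4, 'h': 79}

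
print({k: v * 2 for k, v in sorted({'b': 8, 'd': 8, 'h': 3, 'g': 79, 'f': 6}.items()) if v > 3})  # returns {'b': 16, 'd': 16, 'f': 12, 'g': 158}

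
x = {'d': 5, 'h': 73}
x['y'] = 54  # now {'d': 5, 'h': 73, 'y': 54}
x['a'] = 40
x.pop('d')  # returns 5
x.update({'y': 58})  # {'h': 73, 'y': 58, 'a': 40}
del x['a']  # {'h': 73, 'y': 58}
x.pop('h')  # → 73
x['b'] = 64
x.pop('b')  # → 64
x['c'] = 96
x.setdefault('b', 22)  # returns 22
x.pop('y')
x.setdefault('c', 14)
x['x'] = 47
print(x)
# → {'c': 96, 'b': 22, 'x': 47}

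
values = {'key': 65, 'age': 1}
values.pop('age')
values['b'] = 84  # {'key': 65, 'b': 84}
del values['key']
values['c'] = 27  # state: {'b': 84, 'c': 27}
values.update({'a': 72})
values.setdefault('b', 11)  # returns 84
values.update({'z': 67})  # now {'b': 84, 'c': 27, 'a': 72, 'z': 67}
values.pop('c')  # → 27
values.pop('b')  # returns 84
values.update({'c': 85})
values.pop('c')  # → 85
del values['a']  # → {'z': 67}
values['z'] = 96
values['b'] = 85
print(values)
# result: {'z': 96, 'b': 85}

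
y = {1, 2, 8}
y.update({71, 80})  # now {1, 2, 8, 71, 80}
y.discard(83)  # {1, 2, 8, 71, 80}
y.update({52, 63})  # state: {1, 2, 8, 52, 63, 71, 80}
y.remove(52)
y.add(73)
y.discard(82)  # {1, 2, 8, 63, 71, 73, 80}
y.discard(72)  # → {1, 2, 8, 63, 71, 73, 80}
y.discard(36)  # {1, 2, 8, 63, 71, 73, 80}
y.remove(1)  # {2, 8, 63, 71, 73, 80}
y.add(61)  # {2, 8, 61, 63, 71, 73, 80}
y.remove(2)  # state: {8, 61, 63, 71, 73, 80}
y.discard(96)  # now {8, 61, 63, 71, 73, 80}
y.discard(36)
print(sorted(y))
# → [8, 61, 63, 71, 73, 80]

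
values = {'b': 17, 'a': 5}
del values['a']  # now {'b': 17}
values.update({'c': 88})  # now {'b': 17, 'c': 88}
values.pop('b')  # 17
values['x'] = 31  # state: {'c': 88, 'x': 31}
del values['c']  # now {'x': 31}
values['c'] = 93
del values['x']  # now {'c': 93}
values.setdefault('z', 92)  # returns 92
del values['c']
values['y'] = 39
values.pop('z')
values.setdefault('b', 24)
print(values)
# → {'y': 39, 'b': 24}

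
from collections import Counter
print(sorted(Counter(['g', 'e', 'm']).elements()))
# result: ['e', 'g', 'm']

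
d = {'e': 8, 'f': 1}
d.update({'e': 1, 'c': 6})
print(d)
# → {'e': 1, 'f': 1, 'c': 6}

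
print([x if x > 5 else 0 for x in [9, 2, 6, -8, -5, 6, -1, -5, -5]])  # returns [9, 0, 6, 0, 0, 6, 0, 0, 0]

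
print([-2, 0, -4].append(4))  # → None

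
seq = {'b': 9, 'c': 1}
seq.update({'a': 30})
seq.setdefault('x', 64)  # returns 64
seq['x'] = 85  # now {'b': 9, 'c': 1, 'a': 30, 'x': 85}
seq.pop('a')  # 30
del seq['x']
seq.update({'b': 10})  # {'b': 10, 'c': 1}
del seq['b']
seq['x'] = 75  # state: {'c': 1, 'x': 75}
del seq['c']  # {'x': 75}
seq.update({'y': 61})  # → {'x': 75, 'y': 61}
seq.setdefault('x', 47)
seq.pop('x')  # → 75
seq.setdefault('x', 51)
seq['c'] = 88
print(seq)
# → {'y': 61, 'x': 51, 'c': 88}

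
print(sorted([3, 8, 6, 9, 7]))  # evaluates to [3, 6, 7, 8, 9]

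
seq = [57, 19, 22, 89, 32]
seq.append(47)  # [57, 19, 22, 89, 32, 47]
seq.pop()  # 47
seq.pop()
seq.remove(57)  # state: [19, 22, 89]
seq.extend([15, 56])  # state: [19, 22, 89, 15, 56]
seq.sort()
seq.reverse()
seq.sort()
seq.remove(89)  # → [15, 19, 22, 56]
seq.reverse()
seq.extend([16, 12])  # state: [56, 22, 19, 15, 16, 12]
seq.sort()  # [12, 15, 16, 19, 22, 56]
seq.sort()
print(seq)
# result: [12, 15, 16, 19, 22, 56]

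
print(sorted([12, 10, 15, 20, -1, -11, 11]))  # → [-11, -1, 10, 11, 12, 15, 20]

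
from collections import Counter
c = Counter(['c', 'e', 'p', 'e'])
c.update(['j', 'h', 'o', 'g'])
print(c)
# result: Counter({'e': 2, 'c': 1, 'p': 1, 'j': 1, 'h': 1, 'o': 1, 'g': 1})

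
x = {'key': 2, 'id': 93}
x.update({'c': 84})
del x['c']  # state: {'key': 2, 'id': 93}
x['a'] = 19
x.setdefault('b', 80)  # 80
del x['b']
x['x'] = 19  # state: {'key': 2, 'id': 93, 'a': 19, 'x': 19}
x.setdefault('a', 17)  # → 19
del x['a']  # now {'key': 2, 'id': 93, 'x': 19}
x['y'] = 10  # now {'key': 2, 'id': 93, 'x': 19, 'y': 10}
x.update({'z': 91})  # {'key': 2, 'id': 93, 'x': 19, 'y': 10, 'z': 91}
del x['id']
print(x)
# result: {'key': 2, 'x': 19, 'y': 10, 'z': 91}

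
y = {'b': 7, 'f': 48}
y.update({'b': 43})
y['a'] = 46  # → {'b': 43, 'f': 48, 'a': 46}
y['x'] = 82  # {'b': 43, 'f': 48, 'a': 46, 'x': 82}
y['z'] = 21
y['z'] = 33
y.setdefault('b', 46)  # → 43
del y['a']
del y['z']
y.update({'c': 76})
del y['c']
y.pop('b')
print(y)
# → {'f': 48, 'x': 82}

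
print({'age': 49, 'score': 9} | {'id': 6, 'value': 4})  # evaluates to {'age': 49, 'score': 9, 'id': 6, 'value': 4}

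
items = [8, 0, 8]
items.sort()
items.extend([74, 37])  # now [0, 8, 8, 74, 37]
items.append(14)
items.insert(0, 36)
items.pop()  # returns 14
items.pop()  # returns 37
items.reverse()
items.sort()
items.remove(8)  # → [0, 8, 36, 74]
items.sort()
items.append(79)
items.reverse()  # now [79, 74, 36, 8, 0]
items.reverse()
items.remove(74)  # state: [0, 8, 36, 79]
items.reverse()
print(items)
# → [79, 36, 8, 0]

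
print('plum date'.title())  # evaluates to Plum Date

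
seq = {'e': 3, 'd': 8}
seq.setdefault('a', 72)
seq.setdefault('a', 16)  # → 72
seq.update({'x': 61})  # {'e': 3, 'd': 8, 'a': 72, 'x': 61}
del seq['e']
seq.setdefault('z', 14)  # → 14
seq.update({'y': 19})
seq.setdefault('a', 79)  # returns 72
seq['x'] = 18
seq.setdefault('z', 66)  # 14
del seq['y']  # {'d': 8, 'a': 72, 'x': 18, 'z': 14}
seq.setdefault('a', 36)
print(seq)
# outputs {'d': 8, 'a': 72, 'x': 18, 'z': 14}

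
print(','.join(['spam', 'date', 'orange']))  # spam,date,orange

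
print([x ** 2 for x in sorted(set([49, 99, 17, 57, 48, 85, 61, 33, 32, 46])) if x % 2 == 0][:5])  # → [1024, 2116, 2304]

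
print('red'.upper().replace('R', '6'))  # 6ED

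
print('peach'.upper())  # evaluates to PEACH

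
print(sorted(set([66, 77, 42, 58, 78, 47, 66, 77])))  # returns [42, 47, 58, 66, 77, 78]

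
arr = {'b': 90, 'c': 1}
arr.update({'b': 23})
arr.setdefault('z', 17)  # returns 17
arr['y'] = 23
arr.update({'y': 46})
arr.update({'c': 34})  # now {'b': 23, 'c': 34, 'z': 17, 'y': 46}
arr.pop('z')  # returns 17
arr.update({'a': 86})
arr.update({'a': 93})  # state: {'b': 23, 'c': 34, 'y': 46, 'a': 93}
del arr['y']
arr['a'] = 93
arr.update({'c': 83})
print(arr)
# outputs {'b': 23, 'c': 83, 'a': 93}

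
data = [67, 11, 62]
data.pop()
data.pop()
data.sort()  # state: [67]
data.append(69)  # [67, 69]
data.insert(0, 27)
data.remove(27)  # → [67, 69]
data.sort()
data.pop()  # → 69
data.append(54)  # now [67, 54]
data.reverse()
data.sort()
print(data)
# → [54, 67]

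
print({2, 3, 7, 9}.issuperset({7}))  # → True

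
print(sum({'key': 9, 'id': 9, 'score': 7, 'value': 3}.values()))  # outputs 28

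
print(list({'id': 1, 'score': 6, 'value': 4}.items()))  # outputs [('id', 1), ('score', 6), ('value', 4)]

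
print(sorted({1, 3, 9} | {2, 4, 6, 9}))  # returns [1, 2, 3, 4, 6, 9]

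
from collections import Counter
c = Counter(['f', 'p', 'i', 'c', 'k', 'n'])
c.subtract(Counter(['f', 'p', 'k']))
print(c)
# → Counter({'i': 1, 'c': 1, 'n': 1, 'f': 0, 'p': 0, 'k': 0})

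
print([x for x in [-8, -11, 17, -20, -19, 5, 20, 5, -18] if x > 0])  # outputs [17, 5, 20, 5]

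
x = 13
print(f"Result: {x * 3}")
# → Result: 39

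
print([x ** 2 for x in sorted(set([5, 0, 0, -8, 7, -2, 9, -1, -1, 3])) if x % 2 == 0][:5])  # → [64, 4, 0]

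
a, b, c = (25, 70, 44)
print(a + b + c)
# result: 139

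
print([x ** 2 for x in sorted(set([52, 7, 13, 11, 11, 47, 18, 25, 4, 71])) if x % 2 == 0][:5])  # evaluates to [16, 324, 2704]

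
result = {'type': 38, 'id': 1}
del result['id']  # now {'type': 38}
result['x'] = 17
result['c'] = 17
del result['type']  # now {'x': 17, 'c': 17}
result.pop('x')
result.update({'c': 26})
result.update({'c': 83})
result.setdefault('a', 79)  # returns 79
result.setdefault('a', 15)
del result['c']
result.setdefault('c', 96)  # 96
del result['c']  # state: {'a': 79}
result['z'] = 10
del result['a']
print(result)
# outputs {'z': 10}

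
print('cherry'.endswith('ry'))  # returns True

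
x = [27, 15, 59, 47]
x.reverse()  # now [47, 59, 15, 27]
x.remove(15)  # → [47, 59, 27]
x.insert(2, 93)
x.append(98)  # [47, 59, 93, 27, 98]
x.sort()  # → [27, 47, 59, 93, 98]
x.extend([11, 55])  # [27, 47, 59, 93, 98, 11, 55]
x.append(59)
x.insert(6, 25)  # [27, 47, 59, 93, 98, 11, 25, 55, 59]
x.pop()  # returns 59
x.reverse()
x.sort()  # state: [11, 25, 27, 47, 55, 59, 93, 98]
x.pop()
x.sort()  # [11, 25, 27, 47, 55, 59, 93]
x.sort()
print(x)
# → [11, 25, 27, 47, 55, 59, 93]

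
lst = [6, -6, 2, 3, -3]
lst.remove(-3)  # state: [6, -6, 2, 3]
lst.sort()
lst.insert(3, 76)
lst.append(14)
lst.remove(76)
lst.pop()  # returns 14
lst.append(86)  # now [-6, 2, 3, 6, 86]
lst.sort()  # [-6, 2, 3, 6, 86]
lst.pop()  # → 86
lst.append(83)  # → [-6, 2, 3, 6, 83]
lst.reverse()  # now [83, 6, 3, 2, -6]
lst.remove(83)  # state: [6, 3, 2, -6]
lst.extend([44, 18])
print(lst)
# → [6, 3, 2, -6, 44, 18]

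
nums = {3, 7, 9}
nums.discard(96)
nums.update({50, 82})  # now {3, 7, 9, 50, 82}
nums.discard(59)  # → {3, 7, 9, 50, 82}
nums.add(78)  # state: {3, 7, 9, 50, 78, 82}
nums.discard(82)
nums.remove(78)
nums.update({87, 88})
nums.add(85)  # {3, 7, 9, 50, 85, 87, 88}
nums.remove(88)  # {3, 7, 9, 50, 85, 87}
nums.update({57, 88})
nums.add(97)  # {3, 7, 9, 50, 57, 85, 87, 88, 97}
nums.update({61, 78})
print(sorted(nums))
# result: [3, 7, 9, 50, 57, 61, 78, 85, 87, 88, 97]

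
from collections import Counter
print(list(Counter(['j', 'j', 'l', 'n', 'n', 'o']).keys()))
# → ['j', 'l', 'n', 'o']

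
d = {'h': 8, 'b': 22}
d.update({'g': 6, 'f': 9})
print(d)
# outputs {'h': 8, 'b': 22, 'g': 6, 'f': 9}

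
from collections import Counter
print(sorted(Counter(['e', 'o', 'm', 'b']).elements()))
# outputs ['b', 'e', 'm', 'o']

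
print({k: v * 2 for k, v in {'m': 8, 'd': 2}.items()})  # {'m': 16, 'd': 4}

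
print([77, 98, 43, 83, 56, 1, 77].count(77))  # 2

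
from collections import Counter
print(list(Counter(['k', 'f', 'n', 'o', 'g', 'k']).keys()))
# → ['k', 'f', 'n', 'o', 'g']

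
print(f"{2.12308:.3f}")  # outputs 2.123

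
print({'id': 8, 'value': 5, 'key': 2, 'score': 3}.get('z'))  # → None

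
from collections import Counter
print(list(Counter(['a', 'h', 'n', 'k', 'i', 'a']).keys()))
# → ['a', 'h', 'n', 'k', 'i']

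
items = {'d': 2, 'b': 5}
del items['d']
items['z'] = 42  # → {'b': 5, 'z': 42}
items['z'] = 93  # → {'b': 5, 'z': 93}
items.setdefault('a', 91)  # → 91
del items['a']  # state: {'b': 5, 'z': 93}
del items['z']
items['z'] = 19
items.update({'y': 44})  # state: {'b': 5, 'z': 19, 'y': 44}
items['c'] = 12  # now {'b': 5, 'z': 19, 'y': 44, 'c': 12}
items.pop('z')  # 19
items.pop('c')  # 12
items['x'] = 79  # {'b': 5, 'y': 44, 'x': 79}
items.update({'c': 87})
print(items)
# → {'b': 5, 'y': 44, 'x': 79, 'c': 87}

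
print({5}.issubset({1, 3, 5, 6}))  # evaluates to True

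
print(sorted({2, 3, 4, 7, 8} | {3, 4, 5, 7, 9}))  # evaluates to [2, 3, 4, 5, 7, 8, 9]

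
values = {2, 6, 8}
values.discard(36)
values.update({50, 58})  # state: {2, 6, 8, 50, 58}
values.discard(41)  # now {2, 6, 8, 50, 58}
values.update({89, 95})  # {2, 6, 8, 50, 58, 89, 95}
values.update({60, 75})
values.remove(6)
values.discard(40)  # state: {2, 8, 50, 58, 60, 75, 89, 95}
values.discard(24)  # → {2, 8, 50, 58, 60, 75, 89, 95}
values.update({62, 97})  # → {2, 8, 50, 58, 60, 62, 75, 89, 95, 97}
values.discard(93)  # {2, 8, 50, 58, 60, 62, 75, 89, 95, 97}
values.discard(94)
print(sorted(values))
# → [2, 8, 50, 58, 60, 62, 75, 89, 95, 97]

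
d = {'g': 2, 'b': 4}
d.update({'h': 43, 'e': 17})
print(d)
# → {'g': 2, 'b': 4, 'h': 43, 'e': 17}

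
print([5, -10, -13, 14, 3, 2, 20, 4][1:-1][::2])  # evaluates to [-10, 14, 2]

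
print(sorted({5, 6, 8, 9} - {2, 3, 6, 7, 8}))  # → [5, 9]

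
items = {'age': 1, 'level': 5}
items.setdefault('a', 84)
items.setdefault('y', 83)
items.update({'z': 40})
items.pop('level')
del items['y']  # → {'age': 1, 'a': 84, 'z': 40}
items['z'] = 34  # {'age': 1, 'a': 84, 'z': 34}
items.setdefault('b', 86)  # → 86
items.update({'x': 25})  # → {'age': 1, 'a': 84, 'z': 34, 'b': 86, 'x': 25}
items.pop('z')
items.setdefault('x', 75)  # 25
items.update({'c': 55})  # {'age': 1, 'a': 84, 'b': 86, 'x': 25, 'c': 55}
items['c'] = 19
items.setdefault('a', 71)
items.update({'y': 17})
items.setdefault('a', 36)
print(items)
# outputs {'age': 1, 'a': 84, 'b': 86, 'x': 25, 'c': 19, 'y': 17}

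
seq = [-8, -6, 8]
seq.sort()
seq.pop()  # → 8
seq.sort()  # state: [-8, -6]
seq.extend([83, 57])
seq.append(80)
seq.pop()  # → 80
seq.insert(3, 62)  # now [-8, -6, 83, 62, 57]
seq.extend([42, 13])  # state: [-8, -6, 83, 62, 57, 42, 13]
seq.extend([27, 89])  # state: [-8, -6, 83, 62, 57, 42, 13, 27, 89]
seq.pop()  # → 89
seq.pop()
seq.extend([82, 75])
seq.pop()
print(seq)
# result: [-8, -6, 83, 62, 57, 42, 13, 82]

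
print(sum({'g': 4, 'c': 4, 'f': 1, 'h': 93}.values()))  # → 102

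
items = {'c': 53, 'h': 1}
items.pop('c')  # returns 53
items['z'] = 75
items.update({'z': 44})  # {'h': 1, 'z': 44}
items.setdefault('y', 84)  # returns 84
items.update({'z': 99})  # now {'h': 1, 'z': 99, 'y': 84}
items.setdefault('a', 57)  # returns 57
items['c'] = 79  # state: {'h': 1, 'z': 99, 'y': 84, 'a': 57, 'c': 79}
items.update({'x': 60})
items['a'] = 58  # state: {'h': 1, 'z': 99, 'y': 84, 'a': 58, 'c': 79, 'x': 60}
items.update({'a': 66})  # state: {'h': 1, 'z': 99, 'y': 84, 'a': 66, 'c': 79, 'x': 60}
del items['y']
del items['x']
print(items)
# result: {'h': 1, 'z': 99, 'a': 66, 'c': 79}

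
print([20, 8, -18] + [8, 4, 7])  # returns [20, 8, -18, 8, 4, 7]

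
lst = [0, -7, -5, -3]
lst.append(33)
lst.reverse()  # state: [33, -3, -5, -7, 0]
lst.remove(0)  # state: [33, -3, -5, -7]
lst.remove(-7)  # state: [33, -3, -5]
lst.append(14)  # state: [33, -3, -5, 14]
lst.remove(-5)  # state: [33, -3, 14]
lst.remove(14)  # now [33, -3]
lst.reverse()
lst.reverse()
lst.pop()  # -3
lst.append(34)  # [33, 34]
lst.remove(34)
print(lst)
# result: [33]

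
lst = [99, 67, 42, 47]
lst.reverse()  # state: [47, 42, 67, 99]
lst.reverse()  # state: [99, 67, 42, 47]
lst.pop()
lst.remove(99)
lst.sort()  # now [42, 67]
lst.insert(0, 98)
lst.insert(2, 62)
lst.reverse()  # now [67, 62, 42, 98]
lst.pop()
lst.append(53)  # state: [67, 62, 42, 53]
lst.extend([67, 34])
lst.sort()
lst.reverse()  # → [67, 67, 62, 53, 42, 34]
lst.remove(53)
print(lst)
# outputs [67, 67, 62, 42, 34]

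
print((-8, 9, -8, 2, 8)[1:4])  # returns (9, -8, 2)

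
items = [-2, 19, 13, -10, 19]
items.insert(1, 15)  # [-2, 15, 19, 13, -10, 19]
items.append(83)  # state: [-2, 15, 19, 13, -10, 19, 83]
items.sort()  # [-10, -2, 13, 15, 19, 19, 83]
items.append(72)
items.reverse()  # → [72, 83, 19, 19, 15, 13, -2, -10]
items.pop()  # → -10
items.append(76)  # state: [72, 83, 19, 19, 15, 13, -2, 76]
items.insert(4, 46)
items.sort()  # [-2, 13, 15, 19, 19, 46, 72, 76, 83]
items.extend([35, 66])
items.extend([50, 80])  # [-2, 13, 15, 19, 19, 46, 72, 76, 83, 35, 66, 50, 80]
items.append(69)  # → [-2, 13, 15, 19, 19, 46, 72, 76, 83, 35, 66, 50, 80, 69]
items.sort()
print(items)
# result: [-2, 13, 15, 19, 19, 35, 46, 50, 66, 69, 72, 76, 80, 83]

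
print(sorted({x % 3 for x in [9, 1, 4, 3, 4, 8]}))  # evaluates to [0, 1, 2]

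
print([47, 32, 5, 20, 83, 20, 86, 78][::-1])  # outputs [78, 86, 20, 83, 20, 5, 32, 47]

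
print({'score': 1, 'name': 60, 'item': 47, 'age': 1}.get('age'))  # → 1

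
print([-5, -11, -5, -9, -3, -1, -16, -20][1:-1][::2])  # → [-11, -9, -1]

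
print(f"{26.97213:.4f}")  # 26.9721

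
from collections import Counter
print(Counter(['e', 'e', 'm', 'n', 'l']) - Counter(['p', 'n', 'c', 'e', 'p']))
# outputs Counter({'e': 1, 'm': 1, 'l': 1})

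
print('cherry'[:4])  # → cher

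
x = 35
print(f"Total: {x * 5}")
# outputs Total: 175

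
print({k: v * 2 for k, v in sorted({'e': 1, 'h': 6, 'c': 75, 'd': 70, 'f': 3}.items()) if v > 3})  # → {'c': 150, 'd': 140, 'h': 12}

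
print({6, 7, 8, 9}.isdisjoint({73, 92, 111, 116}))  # True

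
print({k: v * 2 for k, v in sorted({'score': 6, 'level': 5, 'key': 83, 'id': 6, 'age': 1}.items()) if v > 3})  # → {'id': 12, 'key': 166, 'level': 10, 'score': 12}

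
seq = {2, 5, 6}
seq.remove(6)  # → {2, 5}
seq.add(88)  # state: {2, 5, 88}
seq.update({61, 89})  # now {2, 5, 61, 88, 89}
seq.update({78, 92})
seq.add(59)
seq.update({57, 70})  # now {2, 5, 57, 59, 61, 70, 78, 88, 89, 92}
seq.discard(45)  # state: {2, 5, 57, 59, 61, 70, 78, 88, 89, 92}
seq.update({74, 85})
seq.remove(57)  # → {2, 5, 59, 61, 70, 74, 78, 85, 88, 89, 92}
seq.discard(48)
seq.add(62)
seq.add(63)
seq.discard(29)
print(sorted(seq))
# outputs [2, 5, 59, 61, 62, 63, 70, 74, 78, 85, 88, 89, 92]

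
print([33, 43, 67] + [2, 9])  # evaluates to [33, 43, 67, 2, 9]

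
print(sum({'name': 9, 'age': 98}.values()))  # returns 107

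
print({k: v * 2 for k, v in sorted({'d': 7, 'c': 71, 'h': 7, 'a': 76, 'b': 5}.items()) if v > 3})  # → {'a': 152, 'b': 10, 'c': 142, 'd': 14, 'h': 14}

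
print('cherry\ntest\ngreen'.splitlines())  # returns ['cherry', 'test', 'green']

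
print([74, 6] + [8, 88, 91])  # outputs [74, 6, 8, 88, 91]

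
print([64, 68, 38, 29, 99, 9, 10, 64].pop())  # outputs 64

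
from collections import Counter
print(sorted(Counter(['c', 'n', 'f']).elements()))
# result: ['c', 'f', 'n']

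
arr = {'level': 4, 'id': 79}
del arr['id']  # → {'level': 4}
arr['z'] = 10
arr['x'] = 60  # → {'level': 4, 'z': 10, 'x': 60}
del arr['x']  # {'level': 4, 'z': 10}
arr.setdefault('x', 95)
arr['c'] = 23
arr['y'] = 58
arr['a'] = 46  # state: {'level': 4, 'z': 10, 'x': 95, 'c': 23, 'y': 58, 'a': 46}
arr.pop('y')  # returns 58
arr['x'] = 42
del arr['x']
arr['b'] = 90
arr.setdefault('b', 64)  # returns 90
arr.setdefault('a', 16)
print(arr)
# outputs {'level': 4, 'z': 10, 'c': 23, 'a': 46, 'b': 90}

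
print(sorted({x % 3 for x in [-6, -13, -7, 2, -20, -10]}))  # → [0, 1, 2]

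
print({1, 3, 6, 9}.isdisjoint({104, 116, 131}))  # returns True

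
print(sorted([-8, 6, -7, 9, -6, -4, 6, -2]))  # [-8, -7, -6, -4, -2, 6, 6, 9]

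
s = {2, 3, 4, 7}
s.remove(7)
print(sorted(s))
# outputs [2, 3, 4]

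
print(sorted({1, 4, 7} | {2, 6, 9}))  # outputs [1, 2, 4, 6, 7, 9]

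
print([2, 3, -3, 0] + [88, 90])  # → [2, 3, -3, 0, 88, 90]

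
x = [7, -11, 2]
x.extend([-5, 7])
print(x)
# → [7, -11, 2, -5, 7]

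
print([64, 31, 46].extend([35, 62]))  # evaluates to None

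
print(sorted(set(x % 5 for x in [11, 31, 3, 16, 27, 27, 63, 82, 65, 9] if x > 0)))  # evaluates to [0, 1, 2, 3, 4]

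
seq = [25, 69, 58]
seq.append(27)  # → [25, 69, 58, 27]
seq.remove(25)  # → [69, 58, 27]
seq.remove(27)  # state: [69, 58]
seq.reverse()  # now [58, 69]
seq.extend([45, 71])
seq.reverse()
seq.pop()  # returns 58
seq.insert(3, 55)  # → [71, 45, 69, 55]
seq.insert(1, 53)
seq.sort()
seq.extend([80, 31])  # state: [45, 53, 55, 69, 71, 80, 31]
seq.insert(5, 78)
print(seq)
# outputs [45, 53, 55, 69, 71, 78, 80, 31]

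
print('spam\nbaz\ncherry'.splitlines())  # ['spam', 'baz', 'cherry']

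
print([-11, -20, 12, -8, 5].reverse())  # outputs None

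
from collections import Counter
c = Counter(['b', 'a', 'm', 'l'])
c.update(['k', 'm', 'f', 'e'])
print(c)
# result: Counter({'m': 2, 'b': 1, 'a': 1, 'l': 1, 'k': 1, 'f': 1, 'e': 1})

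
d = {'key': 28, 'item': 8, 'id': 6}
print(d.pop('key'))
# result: 28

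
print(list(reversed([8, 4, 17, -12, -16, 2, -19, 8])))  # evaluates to [8, -19, 2, -16, -12, 17, 4, 8]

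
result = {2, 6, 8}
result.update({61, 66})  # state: {2, 6, 8, 61, 66}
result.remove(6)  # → {2, 8, 61, 66}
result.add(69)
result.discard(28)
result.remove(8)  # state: {2, 61, 66, 69}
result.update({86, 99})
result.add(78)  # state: {2, 61, 66, 69, 78, 86, 99}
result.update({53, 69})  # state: {2, 53, 61, 66, 69, 78, 86, 99}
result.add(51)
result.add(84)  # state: {2, 51, 53, 61, 66, 69, 78, 84, 86, 99}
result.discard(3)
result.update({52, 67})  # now {2, 51, 52, 53, 61, 66, 67, 69, 78, 84, 86, 99}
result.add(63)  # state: {2, 51, 52, 53, 61, 63, 66, 67, 69, 78, 84, 86, 99}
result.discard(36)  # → {2, 51, 52, 53, 61, 63, 66, 67, 69, 78, 84, 86, 99}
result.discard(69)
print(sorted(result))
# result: [2, 51, 52, 53, 61, 63, 66, 67, 78, 84, 86, 99]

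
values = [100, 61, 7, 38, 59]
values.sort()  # [7, 38, 59, 61, 100]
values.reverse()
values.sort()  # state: [7, 38, 59, 61, 100]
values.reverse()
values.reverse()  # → [7, 38, 59, 61, 100]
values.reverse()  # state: [100, 61, 59, 38, 7]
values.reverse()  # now [7, 38, 59, 61, 100]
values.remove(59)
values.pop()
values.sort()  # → [7, 38, 61]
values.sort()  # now [7, 38, 61]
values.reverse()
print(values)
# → [61, 38, 7]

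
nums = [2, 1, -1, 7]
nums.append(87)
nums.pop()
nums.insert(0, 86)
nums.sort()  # [-1, 1, 2, 7, 86]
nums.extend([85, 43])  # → [-1, 1, 2, 7, 86, 85, 43]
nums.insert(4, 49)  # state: [-1, 1, 2, 7, 49, 86, 85, 43]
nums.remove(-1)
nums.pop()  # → 43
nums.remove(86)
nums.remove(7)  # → [1, 2, 49, 85]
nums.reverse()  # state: [85, 49, 2, 1]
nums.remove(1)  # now [85, 49, 2]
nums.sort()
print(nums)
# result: [2, 49, 85]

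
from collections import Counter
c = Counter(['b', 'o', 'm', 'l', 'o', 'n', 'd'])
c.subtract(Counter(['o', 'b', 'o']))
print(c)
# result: Counter({'m': 1, 'l': 1, 'n': 1, 'd': 1, 'b': 0, 'o': 0})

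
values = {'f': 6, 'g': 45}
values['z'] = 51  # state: {'f': 6, 'g': 45, 'z': 51}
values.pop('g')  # 45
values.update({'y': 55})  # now {'f': 6, 'z': 51, 'y': 55}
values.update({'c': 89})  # {'f': 6, 'z': 51, 'y': 55, 'c': 89}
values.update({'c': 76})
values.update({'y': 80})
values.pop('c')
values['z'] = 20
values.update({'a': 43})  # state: {'f': 6, 'z': 20, 'y': 80, 'a': 43}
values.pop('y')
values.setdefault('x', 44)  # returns 44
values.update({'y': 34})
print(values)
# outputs {'f': 6, 'z': 20, 'a': 43, 'x': 44, 'y': 34}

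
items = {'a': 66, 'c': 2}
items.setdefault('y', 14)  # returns 14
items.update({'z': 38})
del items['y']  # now {'a': 66, 'c': 2, 'z': 38}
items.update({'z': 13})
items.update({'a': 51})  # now {'a': 51, 'c': 2, 'z': 13}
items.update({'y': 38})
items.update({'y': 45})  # {'a': 51, 'c': 2, 'z': 13, 'y': 45}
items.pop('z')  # 13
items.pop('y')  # 45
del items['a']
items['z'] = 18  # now {'c': 2, 'z': 18}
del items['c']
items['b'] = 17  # {'z': 18, 'b': 17}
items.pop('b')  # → 17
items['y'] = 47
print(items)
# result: {'z': 18, 'y': 47}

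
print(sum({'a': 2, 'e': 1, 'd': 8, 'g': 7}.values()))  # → 18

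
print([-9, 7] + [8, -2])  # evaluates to [-9, 7, 8, -2]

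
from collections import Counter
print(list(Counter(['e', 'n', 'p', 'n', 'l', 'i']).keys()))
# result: ['e', 'n', 'p', 'l', 'i']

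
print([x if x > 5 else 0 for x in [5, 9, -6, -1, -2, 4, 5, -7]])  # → [0, 9, 0, 0, 0, 0, 0, 0]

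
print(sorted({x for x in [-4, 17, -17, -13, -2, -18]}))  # [-18, -17, -13, -4, -2, 17]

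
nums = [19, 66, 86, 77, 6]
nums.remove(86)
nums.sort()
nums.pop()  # 77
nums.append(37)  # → [6, 19, 66, 37]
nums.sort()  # [6, 19, 37, 66]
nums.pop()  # 66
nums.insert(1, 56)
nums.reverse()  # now [37, 19, 56, 6]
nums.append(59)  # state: [37, 19, 56, 6, 59]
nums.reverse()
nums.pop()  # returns 37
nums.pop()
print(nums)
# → [59, 6, 56]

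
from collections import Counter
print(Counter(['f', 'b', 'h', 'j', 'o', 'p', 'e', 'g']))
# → Counter({'f': 1, 'b': 1, 'h': 1, 'j': 1, 'o': 1, 'p': 1, 'e': 1, 'g': 1})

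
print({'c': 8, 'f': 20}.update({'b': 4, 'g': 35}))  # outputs None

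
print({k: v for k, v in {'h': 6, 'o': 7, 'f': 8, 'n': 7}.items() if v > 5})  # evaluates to {'h': 6, 'o': 7, 'f': 8, 'n': 7}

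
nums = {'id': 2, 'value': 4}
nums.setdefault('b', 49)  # 49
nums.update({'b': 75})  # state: {'id': 2, 'value': 4, 'b': 75}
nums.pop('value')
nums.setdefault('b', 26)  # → 75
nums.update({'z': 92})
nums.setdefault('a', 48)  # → 48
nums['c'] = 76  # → {'id': 2, 'b': 75, 'z': 92, 'a': 48, 'c': 76}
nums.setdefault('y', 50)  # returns 50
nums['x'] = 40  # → {'id': 2, 'b': 75, 'z': 92, 'a': 48, 'c': 76, 'y': 50, 'x': 40}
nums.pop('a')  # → 48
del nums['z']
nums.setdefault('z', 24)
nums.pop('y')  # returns 50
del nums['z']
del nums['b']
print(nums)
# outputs {'id': 2, 'c': 76, 'x': 40}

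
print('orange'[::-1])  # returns egnaro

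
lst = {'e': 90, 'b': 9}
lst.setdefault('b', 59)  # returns 9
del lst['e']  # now {'b': 9}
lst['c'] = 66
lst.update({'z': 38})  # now {'b': 9, 'c': 66, 'z': 38}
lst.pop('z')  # 38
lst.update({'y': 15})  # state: {'b': 9, 'c': 66, 'y': 15}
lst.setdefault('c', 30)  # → 66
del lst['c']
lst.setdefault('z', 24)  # 24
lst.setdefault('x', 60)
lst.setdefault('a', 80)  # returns 80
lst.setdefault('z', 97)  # 24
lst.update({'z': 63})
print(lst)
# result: {'b': 9, 'y': 15, 'z': 63, 'x': 60, 'a': 80}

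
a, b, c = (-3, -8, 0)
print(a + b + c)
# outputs -11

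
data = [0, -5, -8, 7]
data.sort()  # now [-8, -5, 0, 7]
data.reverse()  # [7, 0, -5, -8]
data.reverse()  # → [-8, -5, 0, 7]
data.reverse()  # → [7, 0, -5, -8]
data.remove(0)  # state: [7, -5, -8]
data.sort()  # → [-8, -5, 7]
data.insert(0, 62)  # [62, -8, -5, 7]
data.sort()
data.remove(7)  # [-8, -5, 62]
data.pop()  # 62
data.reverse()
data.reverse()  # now [-8, -5]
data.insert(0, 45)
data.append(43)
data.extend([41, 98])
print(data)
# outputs [45, -8, -5, 43, 41, 98]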